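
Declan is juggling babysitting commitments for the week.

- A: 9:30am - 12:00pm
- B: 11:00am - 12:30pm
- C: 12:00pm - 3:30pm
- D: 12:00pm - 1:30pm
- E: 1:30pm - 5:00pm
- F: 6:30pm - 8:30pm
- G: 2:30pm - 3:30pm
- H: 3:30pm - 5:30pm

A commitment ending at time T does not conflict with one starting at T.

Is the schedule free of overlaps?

No

Sorted by start: A, B, C, D, E, G, H, F.
B starts before A ends → A and B overlap.
That's a conflict, so the schedule is not conflict-free.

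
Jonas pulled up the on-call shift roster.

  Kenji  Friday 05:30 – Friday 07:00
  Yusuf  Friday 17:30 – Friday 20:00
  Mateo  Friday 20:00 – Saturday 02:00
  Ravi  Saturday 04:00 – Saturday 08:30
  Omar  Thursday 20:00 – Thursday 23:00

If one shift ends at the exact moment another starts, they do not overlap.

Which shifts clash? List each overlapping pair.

no conflicts

Sorted by start: Omar, Kenji, Yusuf, Mateo, Ravi.
Kenji starts after Omar ends — done with Omar.
Yusuf starts after Kenji ends — done with Kenji.
Mateo starts exactly when Yusuf ends (back-to-back, no overlap) — done with Yusuf.
Ravi starts after Mateo ends.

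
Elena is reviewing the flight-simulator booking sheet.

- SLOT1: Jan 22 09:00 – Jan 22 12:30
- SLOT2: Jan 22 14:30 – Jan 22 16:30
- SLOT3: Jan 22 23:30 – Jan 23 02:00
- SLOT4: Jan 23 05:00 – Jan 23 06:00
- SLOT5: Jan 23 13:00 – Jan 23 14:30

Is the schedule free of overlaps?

Yes

Check each pair: they overlap iff neither finishes before the other starts.
Sorted by start: SLOT1, SLOT2, SLOT3, SLOT4, SLOT5.
SLOT2 starts after SLOT1 ends — done with SLOT1.
SLOT3 starts after SLOT2 ends — done with SLOT2.
SLOT4 starts after SLOT3 ends — done with SLOT3.
SLOT5 starts after SLOT4 ends.
Every pair is clear; the schedule has no overlaps.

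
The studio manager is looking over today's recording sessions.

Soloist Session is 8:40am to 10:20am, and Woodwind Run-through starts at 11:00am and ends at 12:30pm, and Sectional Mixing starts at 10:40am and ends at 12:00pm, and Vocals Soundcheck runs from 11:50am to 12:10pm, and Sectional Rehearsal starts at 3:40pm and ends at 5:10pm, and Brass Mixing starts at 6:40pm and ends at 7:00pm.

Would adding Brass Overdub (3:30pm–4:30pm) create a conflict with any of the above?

Soloist Session: ends 10:20am at or before Brass Overdub starts 3:30pm → clear.
Sectional Mixing: ends 12:00pm at or before Brass Overdub starts 3:30pm → clear.
Woodwind Run-through: ends 12:30pm at or before Brass Overdub starts 3:30pm → clear.
Vocals Soundcheck: ends 12:10pm at or before Brass Overdub starts 3:30pm → clear.
Sectional Rehearsal: starts 3:40pm before Brass Overdub ends 4:30pm, and ends 5:10pm after Brass Overdub starts 3:30pm → overlap.
Brass Mixing: starts 6:40pm at or after Brass Overdub ends 4:30pm → clear.
Brass Overdub overlaps Sectional Rehearsal.

Yes — it overlaps Sectional Rehearsal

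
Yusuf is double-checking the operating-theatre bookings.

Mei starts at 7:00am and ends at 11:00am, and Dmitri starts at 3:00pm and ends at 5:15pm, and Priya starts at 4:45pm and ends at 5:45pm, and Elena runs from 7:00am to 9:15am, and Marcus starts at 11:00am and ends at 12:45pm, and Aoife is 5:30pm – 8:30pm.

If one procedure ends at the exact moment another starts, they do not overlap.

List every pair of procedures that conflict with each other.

Two intervals overlap when each starts before the other ends.
Sorted by start: Elena, Mei, Marcus, Dmitri, Priya, Aoife.
Mei starts before Elena ends → Elena and Mei overlap.
Marcus starts after Elena ends; Elena is clear from here.
Marcus starts exactly when Mei ends (back-to-back, no overlap); Mei is clear from here.
Dmitri starts after Marcus ends; Marcus is clear from here.
Priya starts before Dmitri ends → Dmitri and Priya overlap.
Aoife starts after Dmitri ends.
Aoife starts before Priya ends → Priya and Aoife overlap.

Aoife & Priya, Dmitri & Priya, Elena & Mei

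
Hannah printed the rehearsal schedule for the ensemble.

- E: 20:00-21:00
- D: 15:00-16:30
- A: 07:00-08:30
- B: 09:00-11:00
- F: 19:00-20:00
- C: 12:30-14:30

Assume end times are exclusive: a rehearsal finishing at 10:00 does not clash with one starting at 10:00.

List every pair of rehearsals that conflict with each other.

Check each pair: they overlap iff neither finishes before the other starts.
Sorted by start: A, B, C, D, F, E.
B starts after A ends, so nothing later overlaps A either.
C starts after B ends, so nothing later overlaps B either.
D starts after C ends, so nothing later overlaps C either.
F starts after D ends, so nothing later overlaps D either.
E starts exactly when F ends (back-to-back, no overlap).

no conflicts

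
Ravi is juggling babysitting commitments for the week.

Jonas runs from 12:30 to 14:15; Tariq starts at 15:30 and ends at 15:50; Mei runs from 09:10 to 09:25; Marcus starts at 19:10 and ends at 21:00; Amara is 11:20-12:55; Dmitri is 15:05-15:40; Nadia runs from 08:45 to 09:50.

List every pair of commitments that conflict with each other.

Two intervals overlap when each starts before the other ends.
Sorted by start: Nadia, Mei, Amara, Jonas, Dmitri, Tariq, Marcus.
Mei starts before Nadia ends → Nadia and Mei overlap.
Amara starts after Nadia ends — done with Nadia.
Amara starts after Mei ends — done with Mei.
Jonas starts before Amara ends → Amara and Jonas overlap.
Dmitri starts after Amara ends — done with Amara.
Dmitri starts after Jonas ends — done with Jonas.
Tariq starts before Dmitri ends → Dmitri and Tariq overlap.
Marcus starts after Dmitri ends.
Marcus starts after Tariq ends.

Amara & Jonas, Dmitri & Tariq, Mei & Nadia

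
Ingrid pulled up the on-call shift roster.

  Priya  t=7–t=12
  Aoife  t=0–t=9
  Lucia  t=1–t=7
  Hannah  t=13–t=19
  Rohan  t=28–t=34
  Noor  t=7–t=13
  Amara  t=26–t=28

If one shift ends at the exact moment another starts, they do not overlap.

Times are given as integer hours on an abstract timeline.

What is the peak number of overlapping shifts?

3

Sweep the timeline, counting +1 at each start and −1 at each end (ends before starts at a tie):
t=0 start Aoife → 1
t=1 start Lucia → 2
t=7 end Lucia → 1
t=7 start Noor → 2
t=7 start Priya → 3
t=9 end Aoife → 2
t=12 end Priya → 1
t=13 end Noor → 0
t=13 start Hannah → 1
t=19 end Hannah → 0
t=26 start Amara → 1
t=28 end Amara → 0
t=28 start Rohan → 1
t=34 end Rohan → 0
Peak is 3, at t=7 (Aoife, Noor, Priya).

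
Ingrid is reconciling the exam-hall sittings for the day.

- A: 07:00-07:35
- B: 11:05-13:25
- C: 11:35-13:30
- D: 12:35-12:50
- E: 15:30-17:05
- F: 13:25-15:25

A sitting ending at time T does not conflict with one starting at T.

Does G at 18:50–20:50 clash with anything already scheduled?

No — it doesn't clash with anything

A: ends 07:35 at or before G starts 18:50 → clear.
B: ends 13:25 at or before G starts 18:50 → clear.
C: ends 13:30 at or before G starts 18:50 → clear.
D: ends 12:50 at or before G starts 18:50 → clear.
F: ends 15:25 at or before G starts 18:50 → clear.
E: ends 17:05 at or before G starts 18:50 → clear.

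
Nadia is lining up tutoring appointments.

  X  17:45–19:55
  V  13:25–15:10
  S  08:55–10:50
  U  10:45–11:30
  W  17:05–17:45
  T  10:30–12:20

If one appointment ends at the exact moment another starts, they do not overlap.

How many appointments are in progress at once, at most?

3

Sweep the timeline, counting +1 at each start and −1 at each end (ends before starts at a tie):
08:55 start S → 1
10:30 start T → 2
10:45 start U → 3
10:50 end S → 2
11:30 end U → 1
12:20 end T → 0
13:25 start V → 1
15:10 end V → 0
17:05 start W → 1
17:45 end W → 0
17:45 start X → 1
19:55 end X → 0
Peak is 3, at 10:45 (S, T, U).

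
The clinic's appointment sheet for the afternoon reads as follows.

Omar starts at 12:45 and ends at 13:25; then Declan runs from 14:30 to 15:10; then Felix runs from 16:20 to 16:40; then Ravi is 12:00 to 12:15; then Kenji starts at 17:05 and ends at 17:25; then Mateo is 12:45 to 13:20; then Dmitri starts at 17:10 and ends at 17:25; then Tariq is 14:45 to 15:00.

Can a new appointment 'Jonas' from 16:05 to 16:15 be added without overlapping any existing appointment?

Ravi: ends 12:15 at or before Jonas starts 16:05 → clear.
Mateo: ends 13:20 at or before Jonas starts 16:05 → clear.
Omar: ends 13:25 at or before Jonas starts 16:05 → clear.
Declan: ends 15:10 at or before Jonas starts 16:05 → clear.
Tariq: ends 15:00 at or before Jonas starts 16:05 → clear.
Felix: starts 16:20 at or after Jonas ends 16:15 → clear.
Kenji: starts 17:05 at or after Jonas ends 16:15 → clear.
Dmitri: starts 17:10 at or after Jonas ends 16:15 → clear.

Yes — the slot is free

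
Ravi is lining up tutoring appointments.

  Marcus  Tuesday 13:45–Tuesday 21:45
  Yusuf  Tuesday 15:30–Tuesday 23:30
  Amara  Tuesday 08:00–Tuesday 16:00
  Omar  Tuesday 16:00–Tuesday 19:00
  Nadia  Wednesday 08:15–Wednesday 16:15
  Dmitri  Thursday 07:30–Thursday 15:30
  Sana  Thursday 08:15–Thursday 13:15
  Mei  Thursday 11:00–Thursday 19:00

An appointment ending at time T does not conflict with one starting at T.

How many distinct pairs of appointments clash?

8

Check each pair: they overlap iff neither finishes before the other starts.
Sorted by start: Amara, Marcus, Yusuf, Omar, Nadia, Dmitri, Sana, Mei.
Marcus starts before Amara ends → Amara and Marcus overlap.
Yusuf starts before Amara ends → Amara and Yusuf overlap.
Omar starts exactly when Amara ends (back-to-back, no overlap); Amara is clear from here.
Yusuf starts before Marcus ends → Marcus and Yusuf overlap.
Omar starts before Marcus ends → Marcus and Omar overlap.
Nadia starts after Marcus ends; Marcus is clear from here.
Omar starts before Yusuf ends → Yusuf and Omar overlap.
Nadia starts after Yusuf ends; Yusuf is clear from here.
Nadia starts after Omar ends; Omar is clear from here.
Dmitri starts after Nadia ends; Nadia is clear from here.
Sana starts before Dmitri ends → Dmitri and Sana overlap.
Mei starts before Dmitri ends → Dmitri and Mei overlap.
Mei starts before Sana ends → Sana and Mei overlap.
Overlapping pairs: Amara & Marcus, Amara & Yusuf, Dmitri & Mei, Dmitri & Sana, Marcus & Omar, Marcus & Yusuf, Mei & Sana, Omar & Yusuf — 8 in total.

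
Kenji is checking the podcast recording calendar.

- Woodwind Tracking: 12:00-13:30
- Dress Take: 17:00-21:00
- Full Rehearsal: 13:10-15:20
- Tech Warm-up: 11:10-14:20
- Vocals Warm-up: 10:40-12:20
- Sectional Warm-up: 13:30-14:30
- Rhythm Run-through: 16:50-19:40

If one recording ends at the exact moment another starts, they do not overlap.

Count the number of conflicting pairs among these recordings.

8

Sorted by start: Vocals Warm-up, Tech Warm-up, Woodwind Tracking, Full Rehearsal, Sectional Warm-up, Rhythm Run-through, Dress Take.
Tech Warm-up starts before Vocals Warm-up ends → Vocals Warm-up and Tech Warm-up overlap.
Woodwind Tracking starts before Vocals Warm-up ends → Vocals Warm-up and Woodwind Tracking overlap.
Full Rehearsal starts after Vocals Warm-up ends, so Vocals Warm-up has no further overlaps.
Woodwind Tracking starts before Tech Warm-up ends → Tech Warm-up and Woodwind Tracking overlap.
Full Rehearsal starts before Tech Warm-up ends → Tech Warm-up and Full Rehearsal overlap.
Sectional Warm-up starts before Tech Warm-up ends → Tech Warm-up and Sectional Warm-up overlap.
Rhythm Run-through starts after Tech Warm-up ends, so Tech Warm-up has no further overlaps.
Full Rehearsal starts before Woodwind Tracking ends → Woodwind Tracking and Full Rehearsal overlap.
Sectional Warm-up starts exactly when Woodwind Tracking ends (back-to-back, no overlap), so Woodwind Tracking has no further overlaps.
Sectional Warm-up starts before Full Rehearsal ends → Full Rehearsal and Sectional Warm-up overlap.
Rhythm Run-through starts after Full Rehearsal ends, so Full Rehearsal has no further overlaps.
Rhythm Run-through starts after Sectional Warm-up ends, so Sectional Warm-up has no further overlaps.
Dress Take starts before Rhythm Run-through ends → Rhythm Run-through and Dress Take overlap.
Overlapping pairs: Dress Take & Rhythm Run-through, Full Rehearsal & Sectional Warm-up, Full Rehearsal & Tech Warm-up, Full Rehearsal & Woodwind Tracking, Sectional Warm-up & Tech Warm-up, Tech Warm-up & Vocals Warm-up, Tech Warm-up & Woodwind Tracking, Vocals Warm-up & Woodwind Tracking — 8 in total.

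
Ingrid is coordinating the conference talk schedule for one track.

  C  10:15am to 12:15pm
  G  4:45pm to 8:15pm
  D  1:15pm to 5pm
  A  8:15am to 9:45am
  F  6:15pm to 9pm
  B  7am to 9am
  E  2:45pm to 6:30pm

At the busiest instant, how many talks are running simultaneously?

3

Sort all start/end points and keep a running count:
7am start B → 1
8:15am start A → 2
9am end B → 1
9:45am end A → 0
10:15am start C → 1
12:15pm end C → 0
1:15pm start D → 1
2:45pm start E → 2
4:45pm start G → 3
5pm end D → 2
6:15pm start F → 3
6:30pm end E → 2
8:15pm end G → 1
9pm end F → 0
Peak is 3, at 4:45pm (D, E, G).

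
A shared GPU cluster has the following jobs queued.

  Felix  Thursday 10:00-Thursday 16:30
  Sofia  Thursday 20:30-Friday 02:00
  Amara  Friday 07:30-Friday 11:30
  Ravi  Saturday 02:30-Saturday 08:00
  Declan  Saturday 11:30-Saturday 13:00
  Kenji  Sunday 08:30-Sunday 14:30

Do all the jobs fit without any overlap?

Check each pair: they overlap iff neither finishes before the other starts.
Sorted by start: Felix, Sofia, Amara, Ravi, Declan, Kenji.
Sofia starts after Felix ends — done with Felix.
Amara starts after Sofia ends — done with Sofia.
Ravi starts after Amara ends — done with Amara.
Declan starts after Ravi ends — done with Ravi.
Kenji starts after Declan ends.
Every pair is clear; the schedule has no overlaps.

Yes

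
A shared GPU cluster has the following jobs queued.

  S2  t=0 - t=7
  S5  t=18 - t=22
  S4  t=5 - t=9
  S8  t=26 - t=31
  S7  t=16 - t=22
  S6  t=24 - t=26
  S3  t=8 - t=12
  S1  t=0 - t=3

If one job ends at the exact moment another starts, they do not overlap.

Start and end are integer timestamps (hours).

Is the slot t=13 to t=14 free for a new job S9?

Yes — the slot is free

S1: ends t=3 at or before S9 starts t=13 → clear.
S2: ends t=7 at or before S9 starts t=13 → clear.
S4: ends t=9 at or before S9 starts t=13 → clear.
S3: ends t=12 at or before S9 starts t=13 → clear.
S7: starts t=16 at or after S9 ends t=14 → clear.
S5: starts t=18 at or after S9 ends t=14 → clear.
S6: starts t=24 at or after S9 ends t=14 → clear.
S8: starts t=26 at or after S9 ends t=14 → clear.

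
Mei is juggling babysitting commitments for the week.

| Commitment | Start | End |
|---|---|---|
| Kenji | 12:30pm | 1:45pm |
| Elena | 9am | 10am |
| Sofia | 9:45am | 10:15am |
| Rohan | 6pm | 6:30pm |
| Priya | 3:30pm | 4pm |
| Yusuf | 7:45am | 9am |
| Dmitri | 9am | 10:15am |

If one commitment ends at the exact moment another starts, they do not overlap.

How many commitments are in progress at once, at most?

3

Sort all start/end points and keep a running count:
7:45am start Yusuf → 1
9am end Yusuf → 0
9am start Dmitri → 1
9am start Elena → 2
9:45am start Sofia → 3
10am end Elena → 2
10:15am end Dmitri → 1
10:15am end Sofia → 0
12:30pm start Kenji → 1
1:45pm end Kenji → 0
3:30pm start Priya → 1
4pm end Priya → 0
6pm start Rohan → 1
6:30pm end Rohan → 0
Peak is 3, at 9:45am (Dmitri, Elena, Sofia).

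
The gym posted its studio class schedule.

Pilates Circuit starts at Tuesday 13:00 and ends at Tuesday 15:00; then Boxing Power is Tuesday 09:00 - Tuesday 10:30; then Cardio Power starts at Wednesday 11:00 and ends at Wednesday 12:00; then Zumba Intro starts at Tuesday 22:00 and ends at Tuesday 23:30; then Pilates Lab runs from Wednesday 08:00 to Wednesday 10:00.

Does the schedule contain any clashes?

Sorted by start: Boxing Power, Pilates Circuit, Zumba Intro, Pilates Lab, Cardio Power.
Pilates Circuit starts after Boxing Power ends; Boxing Power is clear from here.
Zumba Intro starts after Pilates Circuit ends; Pilates Circuit is clear from here.
Pilates Lab starts after Zumba Intro ends; Zumba Intro is clear from here.
Cardio Power starts after Pilates Lab ends.
Every pair is clear; the schedule has no overlaps.

No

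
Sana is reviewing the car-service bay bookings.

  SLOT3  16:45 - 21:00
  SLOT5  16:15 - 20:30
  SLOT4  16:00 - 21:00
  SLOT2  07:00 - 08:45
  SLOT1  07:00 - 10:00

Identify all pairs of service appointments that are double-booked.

SLOT1 & SLOT2, SLOT3 & SLOT4, SLOT3 & SLOT5, SLOT4 & SLOT5

Sorted by start: SLOT1, SLOT2, SLOT4, SLOT5, SLOT3.
SLOT2 starts before SLOT1 ends → SLOT1 and SLOT2 overlap.
SLOT4 starts after SLOT1 ends — done with SLOT1.
SLOT4 starts after SLOT2 ends — done with SLOT2.
SLOT5 starts before SLOT4 ends → SLOT4 and SLOT5 overlap.
SLOT3 starts before SLOT4 ends → SLOT4 and SLOT3 overlap.
SLOT3 starts before SLOT5 ends → SLOT5 and SLOT3 overlap.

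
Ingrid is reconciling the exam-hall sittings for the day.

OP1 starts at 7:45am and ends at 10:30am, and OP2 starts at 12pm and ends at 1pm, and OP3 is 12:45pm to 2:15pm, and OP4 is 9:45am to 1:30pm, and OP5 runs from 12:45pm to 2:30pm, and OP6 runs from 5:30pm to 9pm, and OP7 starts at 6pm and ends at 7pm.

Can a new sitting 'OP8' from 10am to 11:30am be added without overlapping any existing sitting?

OP1: starts 7:45am before OP8 ends 11:30am, and ends 10:30am after OP8 starts 10am → overlap.
OP4: starts 9:45am before OP8 ends 11:30am, and ends 1:30pm after OP8 starts 10am → overlap.
OP2: starts 12pm at or after OP8 ends 11:30am → clear.
OP3: starts 12:45pm at or after OP8 ends 11:30am → clear.
OP5: starts 12:45pm at or after OP8 ends 11:30am → clear.
OP6: starts 5:30pm at or after OP8 ends 11:30am → clear.
OP7: starts 6pm at or after OP8 ends 11:30am → clear.
OP8 overlaps OP1, OP4.

No — it overlaps OP1, OP4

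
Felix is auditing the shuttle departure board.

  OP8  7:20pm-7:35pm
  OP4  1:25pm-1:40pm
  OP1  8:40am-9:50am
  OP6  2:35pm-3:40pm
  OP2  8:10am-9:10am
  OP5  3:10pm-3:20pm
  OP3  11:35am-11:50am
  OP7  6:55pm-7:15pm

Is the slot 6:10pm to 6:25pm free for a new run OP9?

OP2: ends 9:10am at or before OP9 starts 6:10pm → clear.
OP1: ends 9:50am at or before OP9 starts 6:10pm → clear.
OP3: ends 11:50am at or before OP9 starts 6:10pm → clear.
OP4: ends 1:40pm at or before OP9 starts 6:10pm → clear.
OP6: ends 3:40pm at or before OP9 starts 6:10pm → clear.
OP5: ends 3:20pm at or before OP9 starts 6:10pm → clear.
OP7: starts 6:55pm at or after OP9 ends 6:25pm → clear.
OP8: starts 7:20pm at or after OP9 ends 6:25pm → clear.

Yes — the slot is free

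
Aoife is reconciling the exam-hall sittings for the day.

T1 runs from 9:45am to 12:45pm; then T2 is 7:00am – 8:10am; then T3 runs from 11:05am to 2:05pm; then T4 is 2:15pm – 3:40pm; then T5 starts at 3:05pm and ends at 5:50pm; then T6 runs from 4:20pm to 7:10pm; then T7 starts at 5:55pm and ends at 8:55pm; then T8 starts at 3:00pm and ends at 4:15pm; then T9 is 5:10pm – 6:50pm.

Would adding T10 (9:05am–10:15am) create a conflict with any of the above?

T2: ends 8:10am at or before T10 starts 9:05am → clear.
T1: starts 9:45am before T10 ends 10:15am, and ends 12:45pm after T10 starts 9:05am → overlap.
T3: starts 11:05am at or after T10 ends 10:15am → clear.
T4: starts 2:15pm at or after T10 ends 10:15am → clear.
T8: starts 3:00pm at or after T10 ends 10:15am → clear.
T5: starts 3:05pm at or after T10 ends 10:15am → clear.
T6: starts 4:20pm at or after T10 ends 10:15am → clear.
T9: starts 5:10pm at or after T10 ends 10:15am → clear.
T7: starts 5:55pm at or after T10 ends 10:15am → clear.
T10 overlaps T1.

Yes — it overlaps T1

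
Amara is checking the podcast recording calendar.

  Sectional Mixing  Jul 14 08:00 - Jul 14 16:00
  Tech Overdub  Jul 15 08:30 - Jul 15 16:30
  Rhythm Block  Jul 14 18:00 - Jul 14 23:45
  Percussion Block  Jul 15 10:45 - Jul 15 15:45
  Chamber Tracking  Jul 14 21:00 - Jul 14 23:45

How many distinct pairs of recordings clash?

Check each pair: they overlap iff neither finishes before the other starts.
Sorted by start: Sectional Mixing, Rhythm Block, Chamber Tracking, Tech Overdub, Percussion Block.
Rhythm Block starts after Sectional Mixing ends, so nothing later overlaps Sectional Mixing either.
Chamber Tracking starts before Rhythm Block ends → Rhythm Block and Chamber Tracking overlap.
Tech Overdub starts after Rhythm Block ends, so nothing later overlaps Rhythm Block either.
Tech Overdub starts after Chamber Tracking ends, so nothing later overlaps Chamber Tracking either.
Percussion Block starts before Tech Overdub ends → Tech Overdub and Percussion Block overlap.
Overlapping pairs: Chamber Tracking & Rhythm Block, Percussion Block & Tech Overdub — 2 in total.

2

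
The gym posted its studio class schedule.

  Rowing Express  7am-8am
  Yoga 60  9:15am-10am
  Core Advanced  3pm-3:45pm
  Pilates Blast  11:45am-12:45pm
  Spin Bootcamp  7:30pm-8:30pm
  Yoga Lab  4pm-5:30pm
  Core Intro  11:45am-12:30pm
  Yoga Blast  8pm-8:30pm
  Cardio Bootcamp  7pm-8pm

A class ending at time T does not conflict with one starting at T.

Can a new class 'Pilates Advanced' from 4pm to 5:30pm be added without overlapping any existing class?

No — it overlaps Yoga Lab

Rowing Express: ends 8am at or before Pilates Advanced starts 4pm → clear.
Yoga 60: ends 10am at or before Pilates Advanced starts 4pm → clear.
Core Intro: ends 12:30pm at or before Pilates Advanced starts 4pm → clear.
Pilates Blast: ends 12:45pm at or before Pilates Advanced starts 4pm → clear.
Core Advanced: ends 3:45pm at or before Pilates Advanced starts 4pm → clear.
Yoga Lab: starts 4pm before Pilates Advanced ends 5:30pm, and ends 5:30pm after Pilates Advanced starts 4pm → overlap.
Cardio Bootcamp: starts 7pm at or after Pilates Advanced ends 5:30pm → clear.
Spin Bootcamp: starts 7:30pm at or after Pilates Advanced ends 5:30pm → clear.
Yoga Blast: starts 8pm at or after Pilates Advanced ends 5:30pm → clear.
Pilates Advanced overlaps Yoga Lab.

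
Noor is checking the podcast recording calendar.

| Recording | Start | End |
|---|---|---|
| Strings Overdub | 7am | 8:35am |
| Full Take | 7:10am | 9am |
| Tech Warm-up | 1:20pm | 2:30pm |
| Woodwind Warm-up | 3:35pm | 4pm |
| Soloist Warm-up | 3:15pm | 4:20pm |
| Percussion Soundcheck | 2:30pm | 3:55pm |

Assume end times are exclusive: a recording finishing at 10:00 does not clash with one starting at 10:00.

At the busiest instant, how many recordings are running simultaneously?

3

Sort all start/end points and keep a running count:
7am start Strings Overdub → 1
7:10am start Full Take → 2
8:35am end Strings Overdub → 1
9am end Full Take → 0
1:20pm start Tech Warm-up → 1
2:30pm end Tech Warm-up → 0
2:30pm start Percussion Soundcheck → 1
3:15pm start Soloist Warm-up → 2
3:35pm start Woodwind Warm-up → 3
3:55pm end Percussion Soundcheck → 2
4pm end Woodwind Warm-up → 1
4:20pm end Soloist Warm-up → 0
Peak is 3, at 3:35pm (Percussion Soundcheck, Soloist Warm-up, Woodwind Warm-up).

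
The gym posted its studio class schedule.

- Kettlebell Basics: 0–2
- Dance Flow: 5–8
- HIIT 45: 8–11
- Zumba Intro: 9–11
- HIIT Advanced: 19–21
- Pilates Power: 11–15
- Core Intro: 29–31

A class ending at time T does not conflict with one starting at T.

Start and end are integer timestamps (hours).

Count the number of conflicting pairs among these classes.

Sorted by start: Kettlebell Basics, Dance Flow, HIIT 45, Zumba Intro, Pilates Power, HIIT Advanced, Core Intro.
Dance Flow starts after Kettlebell Basics ends, so nothing later overlaps Kettlebell Basics either.
HIIT 45 starts exactly when Dance Flow ends (back-to-back, no overlap), so nothing later overlaps Dance Flow either.
Zumba Intro starts before HIIT 45 ends → HIIT 45 and Zumba Intro overlap.
Pilates Power starts exactly when HIIT 45 ends (back-to-back, no overlap), so nothing later overlaps HIIT 45 either.
Pilates Power starts exactly when Zumba Intro ends (back-to-back, no overlap), so nothing later overlaps Zumba Intro either.
HIIT Advanced starts after Pilates Power ends, so nothing later overlaps Pilates Power either.
Core Intro starts after HIIT Advanced ends.
Overlapping pairs: HIIT 45 & Zumba Intro — 1 in total.

1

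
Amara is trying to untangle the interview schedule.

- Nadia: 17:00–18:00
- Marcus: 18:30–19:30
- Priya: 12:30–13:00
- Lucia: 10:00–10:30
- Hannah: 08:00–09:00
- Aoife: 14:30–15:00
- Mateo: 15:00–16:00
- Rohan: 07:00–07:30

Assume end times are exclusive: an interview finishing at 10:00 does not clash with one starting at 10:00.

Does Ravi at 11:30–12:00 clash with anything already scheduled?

Rohan: ends 07:30 at or before Ravi starts 11:30 → clear.
Hannah: ends 09:00 at or before Ravi starts 11:30 → clear.
Lucia: ends 10:30 at or before Ravi starts 11:30 → clear.
Priya: starts 12:30 at or after Ravi ends 12:00 → clear.
Aoife: starts 14:30 at or after Ravi ends 12:00 → clear.
Mateo: starts 15:00 at or after Ravi ends 12:00 → clear.
Nadia: starts 17:00 at or after Ravi ends 12:00 → clear.
Marcus: starts 18:30 at or after Ravi ends 12:00 → clear.

No — it doesn't clash with anything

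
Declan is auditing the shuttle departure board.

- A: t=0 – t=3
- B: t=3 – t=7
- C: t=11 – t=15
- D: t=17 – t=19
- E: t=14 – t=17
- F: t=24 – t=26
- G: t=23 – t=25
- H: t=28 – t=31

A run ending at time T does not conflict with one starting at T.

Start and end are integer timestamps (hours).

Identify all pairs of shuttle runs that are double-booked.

Two intervals overlap when each starts before the other ends.
Sorted by start: A, B, C, E, D, G, F, H.
B starts exactly when A ends (back-to-back, no overlap), so A has no further overlaps.
C starts after B ends, so B has no further overlaps.
E starts before C ends → C and E overlap.
D starts after C ends, so C has no further overlaps.
D starts exactly when E ends (back-to-back, no overlap), so E has no further overlaps.
G starts after D ends, so D has no further overlaps.
F starts before G ends → G and F overlap.
H starts after G ends.
H starts after F ends.

C & E, F & G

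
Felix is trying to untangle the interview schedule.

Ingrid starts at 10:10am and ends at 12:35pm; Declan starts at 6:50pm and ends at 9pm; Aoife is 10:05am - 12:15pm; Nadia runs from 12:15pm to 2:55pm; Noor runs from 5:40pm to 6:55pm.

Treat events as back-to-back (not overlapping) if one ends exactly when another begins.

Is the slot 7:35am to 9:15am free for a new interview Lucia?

Yes — the slot is free

Aoife: starts 10:05am at or after Lucia ends 9:15am → clear.
Ingrid: starts 10:10am at or after Lucia ends 9:15am → clear.
Nadia: starts 12:15pm at or after Lucia ends 9:15am → clear.
Noor: starts 5:40pm at or after Lucia ends 9:15am → clear.
Declan: starts 6:50pm at or after Lucia ends 9:15am → clear.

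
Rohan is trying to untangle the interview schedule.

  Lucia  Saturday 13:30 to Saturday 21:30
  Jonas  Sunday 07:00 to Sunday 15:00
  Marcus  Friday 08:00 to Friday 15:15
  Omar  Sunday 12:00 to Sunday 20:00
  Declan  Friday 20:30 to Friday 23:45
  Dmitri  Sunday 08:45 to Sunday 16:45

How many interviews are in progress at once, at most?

Sort all start/end points and keep a running count:
Friday 08:00 start Marcus → 1
Friday 15:15 end Marcus → 0
Friday 20:30 start Declan → 1
Friday 23:45 end Declan → 0
Saturday 13:30 start Lucia → 1
Saturday 21:30 end Lucia → 0
Sunday 07:00 start Jonas → 1
Sunday 08:45 start Dmitri → 2
Sunday 12:00 start Omar → 3
Sunday 15:00 end Jonas → 2
Sunday 16:45 end Dmitri → 1
Sunday 20:00 end Omar → 0
Peak is 3, at Sunday 12:00 (Dmitri, Jonas, Omar).

3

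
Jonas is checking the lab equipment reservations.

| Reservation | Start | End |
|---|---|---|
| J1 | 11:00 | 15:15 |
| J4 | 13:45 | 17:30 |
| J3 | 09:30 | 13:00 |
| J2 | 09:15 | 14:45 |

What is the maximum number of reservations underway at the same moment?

3

Walk through starts and ends in time order (an end at T is processed before a start at T):
09:15 start J2 → 1
09:30 start J3 → 2
11:00 start J1 → 3
13:00 end J3 → 2
13:45 start J4 → 3
14:45 end J2 → 2
15:15 end J1 → 1
17:30 end J4 → 0
Peak is 3, at 11:00 (J1, J2, J3).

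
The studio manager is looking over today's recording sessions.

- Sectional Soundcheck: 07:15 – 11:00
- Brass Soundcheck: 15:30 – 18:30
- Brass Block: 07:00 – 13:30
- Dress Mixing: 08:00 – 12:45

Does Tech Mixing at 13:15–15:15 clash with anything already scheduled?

Brass Block: starts 07:00 before Tech Mixing ends 15:15, and ends 13:30 after Tech Mixing starts 13:15 → overlap.
Sectional Soundcheck: ends 11:00 at or before Tech Mixing starts 13:15 → clear.
Dress Mixing: ends 12:45 at or before Tech Mixing starts 13:15 → clear.
Brass Soundcheck: starts 15:30 at or after Tech Mixing ends 15:15 → clear.
Tech Mixing overlaps Brass Block.

Yes — it overlaps Brass Block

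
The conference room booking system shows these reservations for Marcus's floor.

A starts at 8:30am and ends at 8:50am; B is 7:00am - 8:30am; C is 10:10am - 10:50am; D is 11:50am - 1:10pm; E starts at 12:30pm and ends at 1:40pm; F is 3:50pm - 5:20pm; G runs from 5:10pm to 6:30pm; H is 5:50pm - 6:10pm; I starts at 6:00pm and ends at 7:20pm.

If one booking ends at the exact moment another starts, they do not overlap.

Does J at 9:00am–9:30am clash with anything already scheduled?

No — it doesn't clash with anything

B: ends 8:30am at or before J starts 9:00am → clear.
A: ends 8:50am at or before J starts 9:00am → clear.
C: starts 10:10am at or after J ends 9:30am → clear.
D: starts 11:50am at or after J ends 9:30am → clear.
E: starts 12:30pm at or after J ends 9:30am → clear.
F: starts 3:50pm at or after J ends 9:30am → clear.
G: starts 5:10pm at or after J ends 9:30am → clear.
H: starts 5:50pm at or after J ends 9:30am → clear.
I: starts 6:00pm at or after J ends 9:30am → clear.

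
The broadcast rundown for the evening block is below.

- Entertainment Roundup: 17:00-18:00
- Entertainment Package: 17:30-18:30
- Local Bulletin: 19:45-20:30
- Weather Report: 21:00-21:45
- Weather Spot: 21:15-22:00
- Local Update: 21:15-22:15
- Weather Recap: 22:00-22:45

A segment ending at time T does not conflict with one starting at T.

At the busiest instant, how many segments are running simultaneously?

3

Sweep the timeline, counting +1 at each start and −1 at each end (ends before starts at a tie):
17:00 start Entertainment Roundup → 1
17:30 start Entertainment Package → 2
18:00 end Entertainment Roundup → 1
18:30 end Entertainment Package → 0
19:45 start Local Bulletin → 1
20:30 end Local Bulletin → 0
21:00 start Weather Report → 1
21:15 start Local Update → 2
21:15 start Weather Spot → 3
21:45 end Weather Report → 2
22:00 end Weather Spot → 1
22:00 start Weather Recap → 2
22:15 end Local Update → 1
22:45 end Weather Recap → 0
Peak is 3, at 21:15 (Local Update, Weather Report, Weather Spot).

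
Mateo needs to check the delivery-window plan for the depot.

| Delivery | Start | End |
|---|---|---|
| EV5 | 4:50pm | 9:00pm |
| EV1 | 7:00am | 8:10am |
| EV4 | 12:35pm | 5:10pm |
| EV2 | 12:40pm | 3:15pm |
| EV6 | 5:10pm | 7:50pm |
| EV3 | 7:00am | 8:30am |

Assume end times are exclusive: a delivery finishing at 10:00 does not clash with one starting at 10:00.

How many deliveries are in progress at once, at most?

Sweep the timeline, counting +1 at each start and −1 at each end (ends before starts at a tie):
7:00am start EV1 → 1
7:00am start EV3 → 2
8:10am end EV1 → 1
8:30am end EV3 → 0
12:35pm start EV4 → 1
12:40pm start EV2 → 2
3:15pm end EV2 → 1
4:50pm start EV5 → 2
5:10pm end EV4 → 1
5:10pm start EV6 → 2
7:50pm end EV6 → 1
9:00pm end EV5 → 0
Peak is 2, at 7:00am (EV1, EV3).

2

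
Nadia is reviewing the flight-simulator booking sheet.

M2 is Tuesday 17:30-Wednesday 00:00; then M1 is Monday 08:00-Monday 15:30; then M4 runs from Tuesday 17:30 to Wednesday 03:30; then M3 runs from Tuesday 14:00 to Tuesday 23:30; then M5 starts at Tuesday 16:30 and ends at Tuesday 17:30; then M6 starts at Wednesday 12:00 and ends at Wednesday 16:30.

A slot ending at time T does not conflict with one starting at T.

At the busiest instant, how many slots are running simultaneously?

3

Walk through starts and ends in time order (an end at T is processed before a start at T):
Monday 08:00 start M1 → 1
Monday 15:30 end M1 → 0
Tuesday 14:00 start M3 → 1
Tuesday 16:30 start M5 → 2
Tuesday 17:30 end M5 → 1
Tuesday 17:30 start M2 → 2
Tuesday 17:30 start M4 → 3
Tuesday 23:30 end M3 → 2
Wednesday 00:00 end M2 → 1
Wednesday 03:30 end M4 → 0
Wednesday 12:00 start M6 → 1
Wednesday 16:30 end M6 → 0
Peak is 3, at Tuesday 17:30 (M2, M3, M4).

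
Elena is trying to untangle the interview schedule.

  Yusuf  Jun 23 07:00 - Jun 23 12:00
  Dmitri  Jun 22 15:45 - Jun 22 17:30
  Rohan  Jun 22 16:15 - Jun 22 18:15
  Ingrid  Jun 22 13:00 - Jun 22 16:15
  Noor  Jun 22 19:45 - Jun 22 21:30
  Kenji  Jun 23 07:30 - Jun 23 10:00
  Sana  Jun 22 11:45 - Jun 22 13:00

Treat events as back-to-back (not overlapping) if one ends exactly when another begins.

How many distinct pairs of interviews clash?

3

Sorted by start: Sana, Ingrid, Dmitri, Rohan, Noor, Yusuf, Kenji.
Ingrid starts exactly when Sana ends (back-to-back, no overlap), so Sana has no further overlaps.
Dmitri starts before Ingrid ends → Ingrid and Dmitri overlap.
Rohan starts exactly when Ingrid ends (back-to-back, no overlap), so Ingrid has no further overlaps.
Rohan starts before Dmitri ends → Dmitri and Rohan overlap.
Noor starts after Dmitri ends, so Dmitri has no further overlaps.
Noor starts after Rohan ends, so Rohan has no further overlaps.
Yusuf starts after Noor ends, so Noor has no further overlaps.
Kenji starts before Yusuf ends → Yusuf and Kenji overlap.
Overlapping pairs: Dmitri & Ingrid, Dmitri & Rohan, Kenji & Yusuf — 3 in total.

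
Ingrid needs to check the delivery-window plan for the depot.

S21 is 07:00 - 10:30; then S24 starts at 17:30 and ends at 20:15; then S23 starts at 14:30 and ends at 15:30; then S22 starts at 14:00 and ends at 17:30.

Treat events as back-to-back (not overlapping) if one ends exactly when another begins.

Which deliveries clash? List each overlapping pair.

Sorted by start: S21, S22, S23, S24.
S22 starts after S21 ends — done with S21.
S23 starts before S22 ends → S22 and S23 overlap.
S24 starts exactly when S22 ends (back-to-back, no overlap).
S24 starts after S23 ends.

S22 & S23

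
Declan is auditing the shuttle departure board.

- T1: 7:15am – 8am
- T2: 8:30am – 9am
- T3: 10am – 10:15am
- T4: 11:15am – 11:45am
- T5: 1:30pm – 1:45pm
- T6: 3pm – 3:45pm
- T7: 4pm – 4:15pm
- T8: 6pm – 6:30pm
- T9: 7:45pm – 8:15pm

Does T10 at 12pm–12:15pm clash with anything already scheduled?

No — it doesn't clash with anything

T1: ends 8am at or before T10 starts 12pm → clear.
T2: ends 9am at or before T10 starts 12pm → clear.
T3: ends 10:15am at or before T10 starts 12pm → clear.
T4: ends 11:45am at or before T10 starts 12pm → clear.
T5: starts 1:30pm at or after T10 ends 12:15pm → clear.
T6: starts 3pm at or after T10 ends 12:15pm → clear.
T7: starts 4pm at or after T10 ends 12:15pm → clear.
T8: starts 6pm at or after T10 ends 12:15pm → clear.
T9: starts 7:45pm at or after T10 ends 12:15pm → clear.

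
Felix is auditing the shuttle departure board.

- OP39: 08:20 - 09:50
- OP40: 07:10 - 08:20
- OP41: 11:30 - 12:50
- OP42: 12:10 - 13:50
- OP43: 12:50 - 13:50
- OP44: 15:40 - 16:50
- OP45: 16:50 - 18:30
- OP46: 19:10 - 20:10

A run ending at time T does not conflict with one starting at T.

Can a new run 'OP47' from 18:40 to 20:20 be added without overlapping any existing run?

OP40: ends 08:20 at or before OP47 starts 18:40 → clear.
OP39: ends 09:50 at or before OP47 starts 18:40 → clear.
OP41: ends 12:50 at or before OP47 starts 18:40 → clear.
OP42: ends 13:50 at or before OP47 starts 18:40 → clear.
OP43: ends 13:50 at or before OP47 starts 18:40 → clear.
OP44: ends 16:50 at or before OP47 starts 18:40 → clear.
OP45: ends 18:30 at or before OP47 starts 18:40 → clear.
OP46: starts 19:10 before OP47 ends 20:20, and ends 20:10 after OP47 starts 18:40 → overlap.
OP47 overlaps OP46.

No — it overlaps OP46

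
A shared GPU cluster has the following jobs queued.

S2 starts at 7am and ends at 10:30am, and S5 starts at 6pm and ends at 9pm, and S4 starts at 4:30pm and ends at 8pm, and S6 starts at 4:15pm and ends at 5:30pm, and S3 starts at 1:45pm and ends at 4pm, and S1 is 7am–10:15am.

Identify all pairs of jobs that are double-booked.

Sorted by start: S1, S2, S3, S6, S4, S5.
S2 starts before S1 ends → S1 and S2 overlap.
S3 starts after S1 ends, so nothing later overlaps S1 either.
S3 starts after S2 ends, so nothing later overlaps S2 either.
S6 starts after S3 ends, so nothing later overlaps S3 either.
S4 starts before S6 ends → S6 and S4 overlap.
S5 starts after S6 ends.
S5 starts before S4 ends → S4 and S5 overlap.

S1 & S2, S4 & S5, S4 & S6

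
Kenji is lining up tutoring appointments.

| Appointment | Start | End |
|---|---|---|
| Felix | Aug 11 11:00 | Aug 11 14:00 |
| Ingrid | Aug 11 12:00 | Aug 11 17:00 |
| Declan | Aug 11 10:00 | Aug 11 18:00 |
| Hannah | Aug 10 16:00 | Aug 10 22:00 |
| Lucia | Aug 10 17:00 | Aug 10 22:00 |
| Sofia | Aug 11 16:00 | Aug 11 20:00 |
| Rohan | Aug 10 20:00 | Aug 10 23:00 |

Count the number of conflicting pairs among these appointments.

8

Sorted by start: Hannah, Lucia, Rohan, Declan, Felix, Ingrid, Sofia.
Lucia starts before Hannah ends → Hannah and Lucia overlap.
Rohan starts before Hannah ends → Hannah and Rohan overlap.
Declan starts after Hannah ends, so Hannah has no further overlaps.
Rohan starts before Lucia ends → Lucia and Rohan overlap.
Declan starts after Lucia ends, so Lucia has no further overlaps.
Declan starts after Rohan ends, so Rohan has no further overlaps.
Felix starts before Declan ends → Declan and Felix overlap.
Ingrid starts before Declan ends → Declan and Ingrid overlap.
Sofia starts before Declan ends → Declan and Sofia overlap.
Ingrid starts before Felix ends → Felix and Ingrid overlap.
Sofia starts after Felix ends.
Sofia starts before Ingrid ends → Ingrid and Sofia overlap.
Overlapping pairs: Declan & Felix, Declan & Ingrid, Declan & Sofia, Felix & Ingrid, Hannah & Lucia, Hannah & Rohan, Ingrid & Sofia, Lucia & Rohan — 8 in total.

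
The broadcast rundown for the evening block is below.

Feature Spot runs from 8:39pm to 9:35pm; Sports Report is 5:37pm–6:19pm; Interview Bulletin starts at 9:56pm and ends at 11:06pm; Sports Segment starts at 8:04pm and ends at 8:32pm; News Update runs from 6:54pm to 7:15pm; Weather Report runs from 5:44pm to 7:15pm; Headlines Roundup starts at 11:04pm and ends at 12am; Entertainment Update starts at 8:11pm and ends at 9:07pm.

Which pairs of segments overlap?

Sorted by start: Sports Report, Weather Report, News Update, Sports Segment, Entertainment Update, Feature Spot, Interview Bulletin, Headlines Roundup.
Weather Report starts before Sports Report ends → Sports Report and Weather Report overlap.
News Update starts after Sports Report ends — done with Sports Report.
News Update starts before Weather Report ends → Weather Report and News Update overlap.
Sports Segment starts after Weather Report ends — done with Weather Report.
Sports Segment starts after News Update ends — done with News Update.
Entertainment Update starts before Sports Segment ends → Sports Segment and Entertainment Update overlap.
Feature Spot starts after Sports Segment ends — done with Sports Segment.
Feature Spot starts before Entertainment Update ends → Entertainment Update and Feature Spot overlap.
Interview Bulletin starts after Entertainment Update ends — done with Entertainment Update.
Interview Bulletin starts after Feature Spot ends — done with Feature Spot.
Headlines Roundup starts before Interview Bulletin ends → Interview Bulletin and Headlines Roundup overlap.

Entertainment Update & Feature Spot, Entertainment Update & Sports Segment, Headlines Roundup & Interview Bulletin, News Update & Weather Report, Sports Report & Weather Report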